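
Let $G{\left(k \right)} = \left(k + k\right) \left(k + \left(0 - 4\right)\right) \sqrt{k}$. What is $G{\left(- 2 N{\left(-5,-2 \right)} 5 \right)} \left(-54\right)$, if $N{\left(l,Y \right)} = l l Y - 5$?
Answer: $- 162162000 \sqrt{22} \approx -7.6061 \cdot 10^{8}$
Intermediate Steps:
$N{\left(l,Y \right)} = -5 + Y l^{2}$ ($N{\left(l,Y \right)} = l^{2} Y - 5 = Y l^{2} - 5 = -5 + Y l^{2}$)
$G{\left(k \right)} = 2 k^{\frac{3}{2}} \left(-4 + k\right)$ ($G{\left(k \right)} = 2 k \left(k + \left(0 - 4\right)\right) \sqrt{k} = 2 k \left(k - 4\right) \sqrt{k} = 2 k \left(-4 + k\right) \sqrt{k} = 2 k^{\frac{3}{2}} \left(-4 + k\right)$)
$G{\left(- 2 N{\left(-5,-2 \right)} 5 \right)} \left(-54\right) = 2 \left(- 2 \left(-5 - 2 \left(-5\right)^{2}\right) 5\right)^{\frac{3}{2}} \left(-4 + - 2 \left(-5 - 2 \left(-5\right)^{2}\right) 5\right) \left(-54\right) = 2 \left(- 2 \left(-5 - 50\right) 5\right)^{\frac{3}{2}} \left(-4 + - 2 \left(-5 - 50\right) 5\right) \left(-54\right) = 2 \left(\left(-2\right) \left(-55\right) 5\right)^{\frac{3}{2}} \left(-4 + \left(-2\right) \left(-55\right) 5\right) \left(-54\right) = 2 \left(110 \cdot 5\right)^{\frac{3}{2}} \left(-4 + 110 \cdot 5\right) \left(-54\right) = 2 \cdot 550^{\frac{3}{2}} \left(-4 + 550\right) \left(-54\right) = 2 \cdot 2750 \sqrt{22} \cdot 546 \left(-54\right) = 3003000 \sqrt{22} \left(-54\right) = - 162162000 \sqrt{22}$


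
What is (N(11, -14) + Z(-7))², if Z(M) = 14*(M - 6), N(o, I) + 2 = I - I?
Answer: 33856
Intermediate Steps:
N(o, I) = -2 (N(o, I) = -2 + (I - I) = -2 + 0 = -2)
Z(M) = -84 + 14*M (Z(M) = 14*(-6 + M) = -84 + 14*M)
(N(11, -14) + Z(-7))² = (-2 + (-84 + 14*(-7)))² = (-2 + (-84 - 98))² = (-2 - 182)² = (-184)² = 33856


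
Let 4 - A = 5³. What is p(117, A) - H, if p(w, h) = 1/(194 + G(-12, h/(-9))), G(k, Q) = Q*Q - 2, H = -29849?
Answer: 901230938/30193 ≈ 29849.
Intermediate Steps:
G(k, Q) = -2 + Q² (G(k, Q) = Q² - 2 = -2 + Q²)
A = -121 (A = 4 - 1*5³ = 4 - 1*125 = 4 - 125 = -121)
p(w, h) = 1/(192 + h²/81) (p(w, h) = 1/(194 + (-2 + (h/(-9))²)) = 1/(194 + (-2 + (h*(-⅑))²)) = 1/(194 + (-2 + (-h/9)²)) = 1/(194 + (-2 + h²/81)) = 1/(192 + h²/81))
p(117, A) - H = 81/(15552 + (-121)²) - 1*(-29849) = 81/(15552 + 14641) + 29849 = 81/30193 + 29849 = 901230938/30193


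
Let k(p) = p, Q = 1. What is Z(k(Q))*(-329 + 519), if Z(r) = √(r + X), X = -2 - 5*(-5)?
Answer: 380*√6 ≈ 930.81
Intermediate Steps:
X = 23 (X = -2 + 25 = 23)
Z(r) = √(23 + r) (Z(r) = √(r + 23) = √(23 + r))
Z(k(Q))*(-329 + 519) = √(23 + 1)*(-329 + 519) = √24*190 = (2*√6)*190 = 380*√6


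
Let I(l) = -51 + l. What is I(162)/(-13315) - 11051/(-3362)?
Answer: 146770883/44765030 ≈ 3.2787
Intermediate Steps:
I(162)/(-13315) - 11051/(-3362) = (-51 + 162)/(-13315) - 11051/(-3362) = 111*(-1/13315) - 11051*(-1/3362) = -111/13315 + 11051/3362 = 146770883/44765030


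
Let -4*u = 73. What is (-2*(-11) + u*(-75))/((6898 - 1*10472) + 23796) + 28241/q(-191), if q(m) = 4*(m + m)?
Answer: -142241109/7724804 ≈ -18.414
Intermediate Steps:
u = -73/4 (u = -1/4*73 = -73/4 ≈ -18.250)
q(m) = 8*m (q(m) = 4*(2*m) = 8*m)
(-2*(-11) + u*(-75))/((6898 - 1*10472) + 23796) + 28241/q(-191) = (-2*(-11) - 73/4*(-75))/((6898 - 1*10472) + 23796) + 28241/((8*(-191))) = (22 + 5475/4)/((6898 - 10472) + 23796) + 28241/(-1528) = 5563/(4*(-3574 + 23796)) + 28241*(-1/1528) = (5563/4)/20222 - 28241/1528 = (5563/4)*(1/20222) - 28241/1528 = 5563/80888 - 28241/1528 = -142241109/7724804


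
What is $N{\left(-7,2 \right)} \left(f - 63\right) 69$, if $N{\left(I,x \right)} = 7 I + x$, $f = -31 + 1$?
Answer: $301599$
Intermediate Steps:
$f = -30$
$N{\left(I,x \right)} = x + 7 I$
$N{\left(-7,2 \right)} \left(f - 63\right) 69 = \left(2 + 7 \left(-7\right)\right) \left(-30 - 63\right) 69 = \left(2 - 49\right) \left(-93\right) 69 = \left(-47\right) \left(-93\right) 69 = 4371 \cdot 69 = 301599$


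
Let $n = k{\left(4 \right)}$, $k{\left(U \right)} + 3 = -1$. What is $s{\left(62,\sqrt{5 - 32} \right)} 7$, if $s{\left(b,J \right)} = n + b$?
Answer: $406$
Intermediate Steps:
$k{\left(U \right)} = -4$ ($k{\left(U \right)} = -3 - 1 = -4$)
$n = -4$
$s{\left(b,J \right)} = -4 + b$
$s{\left(62,\sqrt{5 - 32} \right)} 7 = \left(-4 + 62\right) 7 = 58 \cdot 7 = 406$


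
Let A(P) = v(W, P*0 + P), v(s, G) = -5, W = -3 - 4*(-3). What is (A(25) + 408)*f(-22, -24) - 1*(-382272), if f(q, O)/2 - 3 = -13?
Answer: 374212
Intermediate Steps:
W = 9 (W = -3 + 12 = 9)
f(q, O) = -20 (f(q, O) = 6 + 2*(-13) = 6 - 26 = -20)
A(P) = -5
(A(25) + 408)*f(-22, -24) - 1*(-382272) = (-5 + 408)*(-20) - 1*(-382272) = 403*(-20) + 382272 = -8060 + 382272 = 374212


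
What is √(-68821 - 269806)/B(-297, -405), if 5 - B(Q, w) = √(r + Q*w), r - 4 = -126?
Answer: -5*I*√338627/120138 - I*√40690436201/120138 ≈ -1.7033*I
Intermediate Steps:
r = -122 (r = 4 - 126 = -122)
B(Q, w) = 5 - √(-122 + Q*w)
√(-68821 - 269806)/B(-297, -405) = √(-68821 - 269806)/(5 - √(-122 - 297*(-405))) = √(-338627)/(5 - √(-122 + 120285)) = (I*√338627)/(5 - √120163) = I*√338627/(5 - √120163)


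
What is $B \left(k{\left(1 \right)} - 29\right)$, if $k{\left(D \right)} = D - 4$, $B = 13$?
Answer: $-416$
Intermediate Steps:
$k{\left(D \right)} = -4 + D$
$B \left(k{\left(1 \right)} - 29\right) = 13 \left(\left(-4 + 1\right) - 29\right) = 13 \left(-3 - 29\right) = 13 \left(-32\right) = -416$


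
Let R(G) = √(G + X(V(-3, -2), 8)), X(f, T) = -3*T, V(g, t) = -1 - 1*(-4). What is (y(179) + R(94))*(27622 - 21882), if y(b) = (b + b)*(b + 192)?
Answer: 762375320 + 5740*√70 ≈ 7.6242e+8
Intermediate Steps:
V(g, t) = 3 (V(g, t) = -1 + 4 = 3)
y(b) = 2*b*(192 + b) (y(b) = (2*b)*(192 + b) = 2*b*(192 + b))
R(G) = √(-24 + G) (R(G) = √(G - 3*8) = √(G - 24) = √(-24 + G))
(y(179) + R(94))*(27622 - 21882) = (2*179*(192 + 179) + √(-24 + 94))*(27622 - 21882) = (2*179*371 + √70)*5740 = (132818 + √70)*5740 = 762375320 + 5740*√70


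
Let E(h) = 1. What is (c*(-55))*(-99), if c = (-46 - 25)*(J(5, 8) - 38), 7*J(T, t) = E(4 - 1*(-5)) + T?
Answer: 100514700/7 ≈ 1.4359e+7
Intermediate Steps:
J(T, t) = ⅐ + T/7 (J(T, t) = (1 + T)/7 = ⅐ + T/7)
c = 18460/7 (c = (-46 - 25)*((⅐ + (⅐)*5) - 38) = -71*((⅐ + 5/7) - 38) = -71*(6/7 - 38) = -71*(-260/7) = 18460/7 ≈ 2637.1)
(c*(-55))*(-99) = ((18460/7)*(-55))*(-99) = -1015300/7*(-99) = 100514700/7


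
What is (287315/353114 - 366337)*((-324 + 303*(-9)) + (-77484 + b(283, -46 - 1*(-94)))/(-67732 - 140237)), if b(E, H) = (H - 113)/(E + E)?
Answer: 15483805478289174450645/13855069751252 ≈ 1.1176e+9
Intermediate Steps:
b(E, H) = (-113 + H)/(2*E) (b(E, H) = (-113 + H)/((2*E)) = (-113 + H)*(1/(2*E)) = (-113 + H)/(2*E))
(287315/353114 - 366337)*((-324 + 303*(-9)) + (-77484 + b(283, -46 - 1*(-94)))/(-67732 - 140237)) = (287315/353114 - 366337)*((-324 + 303*(-9)) + (-77484 + (1/2)*(-113 + (-46 - 1*(-94)))/283)/(-67732 - 140237)) = (287315*(1/353114) - 366337)*((-324 - 2727) + (-77484 + (1/2)*(1/283)*(-113 + (-46 + 94)))/(-207969)) = (287315/353114 - 366337)*(-3051 + (-77484 + (1/2)*(1/283)*(-113 + 48))*(-1/207969)) = -129358436103*(-3051 + (-77484 + (1/2)*(1/283)*(-65))*(-1/207969))/353114 = -129358436103*(-3051 + (-77484 - 65/566)*(-1/207969))/353114 = -129358436103*(-3051 - 43856009/566*(-1/207969))/353114 = -129358436103*(-3051 + 43856009/117710454)/353114 = -129358436103/353114*(-359090739145/117710454) = 15483805478289174450645/13855069751252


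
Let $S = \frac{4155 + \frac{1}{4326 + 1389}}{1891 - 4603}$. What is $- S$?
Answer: $\frac{11872913}{7749540} \approx 1.5321$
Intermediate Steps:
$S = - \frac{11872913}{7749540}$ ($S = \frac{4155 + \frac{1}{5715}}{-2712} = \left(4155 + \frac{1}{5715}\right) \left(- \frac{1}{2712}\right) = \frac{23745826}{5715} \left(- \frac{1}{2712}\right) = - \frac{11872913}{7749540} \approx -1.5321$)
$- S = \left(-1\right) \left(- \frac{11872913}{7749540}\right) = \frac{11872913}{7749540}$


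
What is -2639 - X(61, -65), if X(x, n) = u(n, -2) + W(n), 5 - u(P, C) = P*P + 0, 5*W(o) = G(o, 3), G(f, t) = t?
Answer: 7902/5 ≈ 1580.4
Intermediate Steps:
W(o) = 3/5 (W(o) = (1/5)*3 = 3/5)
u(P, C) = 5 - P**2 (u(P, C) = 5 - (P*P + 0) = 5 - (P**2 + 0) = 5 - P**2)
X(x, n) = 28/5 - n**2 (X(x, n) = (5 - n**2) + 3/5 = 28/5 - n**2)
-2639 - X(61, -65) = -2639 - (28/5 - 1*(-65)**2) = -2639 - (28/5 - 1*4225) = -2639 - (28/5 - 4225) = -2639 - 1*(-21097/5) = -2639 + 21097/5 = 7902/5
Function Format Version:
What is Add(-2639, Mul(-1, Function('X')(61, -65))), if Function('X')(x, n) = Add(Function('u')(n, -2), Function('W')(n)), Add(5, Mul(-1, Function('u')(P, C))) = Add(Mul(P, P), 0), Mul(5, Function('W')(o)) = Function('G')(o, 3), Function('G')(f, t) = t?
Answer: Rational(7902, 5) ≈ 1580.4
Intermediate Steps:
Function('W')(o) = Rational(3, 5) (Function('W')(o) = Mul(Rational(1, 5), 3) = Rational(3, 5))
Function('u')(P, C) = Add(5, Mul(-1, Pow(P, 2))) (Function('u')(P, C) = Add(5, Mul(-1, Add(Mul(P, P), 0))) = Add(5, Mul(-1, Add(Pow(P, 2), 0))) = Add(5, Mul(-1, Pow(P, 2))))
Function('X')(x, n) = Add(Rational(28, 5), Mul(-1, Pow(n, 2))) (Function('X')(x, n) = Add(Add(5, Mul(-1, Pow(n, 2))), Rational(3, 5)) = Add(Rational(28, 5), Mul(-1, Pow(n, 2))))
Add(-2639, Mul(-1, Function('X')(61, -65))) = Add(-2639, Mul(-1, Add(Rational(28, 5), Mul(-1, Pow(-65, 2))))) = Add(-2639, Mul(-1, Add(Rational(28, 5), Mul(-1, 4225)))) = Add(-2639, Mul(-1, Add(Rational(28, 5), -4225))) = Add(-2639, Mul(-1, Rational(-21097, 5))) = Add(-2639, Rational(21097, 5)) = Rational(7902, 5)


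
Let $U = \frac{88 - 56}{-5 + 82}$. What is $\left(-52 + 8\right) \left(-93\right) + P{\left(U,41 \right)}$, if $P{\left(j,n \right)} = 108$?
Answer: $4200$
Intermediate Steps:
$U = \frac{32}{77} \approx 0.41558$
$\left(-52 + 8\right) \left(-93\right) + P{\left(U,41 \right)} = \left(-52 + 8\right) \left(-93\right) + 108 = \left(-44\right) \left(-93\right) + 108 = 4092 + 108 = 4200$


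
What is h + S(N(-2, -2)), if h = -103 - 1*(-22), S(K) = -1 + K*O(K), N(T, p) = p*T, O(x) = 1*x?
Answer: -66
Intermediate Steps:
O(x) = x
N(T, p) = T*p
S(K) = -1 + K² (S(K) = -1 + K*K = -1 + K²)
h = -81 (h = -103 + 22 = -81)
h + S(N(-2, -2)) = -81 + (-1 + (-2*(-2))²) = -81 + (-1 + 4²) = -81 + (-1 + 16) = -81 + 15 = -66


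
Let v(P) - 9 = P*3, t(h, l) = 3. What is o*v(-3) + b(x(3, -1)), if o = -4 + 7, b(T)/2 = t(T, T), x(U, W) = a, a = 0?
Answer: 6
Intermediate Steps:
x(U, W) = 0
b(T) = 6 (b(T) = 2*3 = 6)
v(P) = 9 + 3*P (v(P) = 9 + P*3 = 9 + 3*P)
o = 3
o*v(-3) + b(x(3, -1)) = 3*(9 + 3*(-3)) + 6 = 3*(9 - 9) + 6 = 3*0 + 6 = 0 + 6 = 6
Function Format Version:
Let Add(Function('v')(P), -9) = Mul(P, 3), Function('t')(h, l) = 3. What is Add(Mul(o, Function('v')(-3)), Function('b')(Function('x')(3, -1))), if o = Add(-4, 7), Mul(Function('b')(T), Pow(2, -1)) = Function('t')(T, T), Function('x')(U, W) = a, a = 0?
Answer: 6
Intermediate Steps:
Function('x')(U, W) = 0
Function('b')(T) = 6 (Function('b')(T) = Mul(2, 3) = 6)
Function('v')(P) = Add(9, Mul(3, P)) (Function('v')(P) = Add(9, Mul(P, 3)) = Add(9, Mul(3, P)))
o = 3
Add(Mul(o, Function('v')(-3)), Function('b')(Function('x')(3, -1))) = Add(Mul(3, Add(9, Mul(3, -3))), 6) = Add(Mul(3, Add(9, -9)), 6) = Add(Mul(3, 0), 6) = Add(0, 6) = 6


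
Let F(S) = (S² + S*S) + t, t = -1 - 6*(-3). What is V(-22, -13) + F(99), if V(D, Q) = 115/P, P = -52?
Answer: 1020073/52 ≈ 19617.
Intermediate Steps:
V(D, Q) = -115/52 (V(D, Q) = 115/(-52) = 115*(-1/52) = -115/52)
t = 17 (t = -1 + 18 = 17)
F(S) = 17 + 2*S² (F(S) = (S² + S*S) + 17 = (S² + S²) + 17 = 2*S² + 17 = 17 + 2*S²)
V(-22, -13) + F(99) = -115/52 + (17 + 2*99²) = -115/52 + (17 + 2*9801) = -115/52 + (17 + 19602) = -115/52 + 19619 = 1020073/52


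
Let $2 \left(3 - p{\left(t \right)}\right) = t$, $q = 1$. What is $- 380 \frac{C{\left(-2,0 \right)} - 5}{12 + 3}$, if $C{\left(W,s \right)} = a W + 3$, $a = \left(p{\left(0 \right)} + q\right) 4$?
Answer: $\frac{2584}{3} \approx 861.33$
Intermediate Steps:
$p{\left(t \right)} = 3 - \frac{t}{2}$
$a = 16$ ($a = \left(\left(3 - 0\right) + 1\right) 4 = \left(\left(3 + 0\right) + 1\right) 4 = \left(3 + 1\right) 4 = 4 \cdot 4 = 16$)
$C{\left(W,s \right)} = 3 + 16 W$ ($C{\left(W,s \right)} = 16 W + 3 = 3 + 16 W$)
$- 380 \frac{C{\left(-2,0 \right)} - 5}{12 + 3} = - 380 \frac{\left(3 + 16 \left(-2\right)\right) - 5}{12 + 3} = - 380 \frac{\left(3 - 32\right) - 5}{15} = - 380 \left(-29 - 5\right) \frac{1}{15} = - 380 \left(\left(-34\right) \frac{1}{15}\right) = \left(-380\right) \left(- \frac{34}{15}\right) = \frac{2584}{3}$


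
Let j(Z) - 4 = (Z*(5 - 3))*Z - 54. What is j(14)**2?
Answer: 116964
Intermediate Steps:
j(Z) = -50 + 2*Z**2 (j(Z) = 4 + ((Z*(5 - 3))*Z - 54) = 4 + ((Z*2)*Z - 54) = 4 + ((2*Z)*Z - 54) = 4 + (2*Z**2 - 54) = 4 + (-54 + 2*Z**2) = -50 + 2*Z**2)
j(14)**2 = (-50 + 2*14**2)**2 = (-50 + 2*196)**2 = (-50 + 392)**2 = 342**2 = 116964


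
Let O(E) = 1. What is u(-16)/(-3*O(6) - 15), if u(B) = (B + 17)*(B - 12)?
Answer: 14/9 ≈ 1.5556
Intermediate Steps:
u(B) = (-12 + B)*(17 + B) (u(B) = (17 + B)*(-12 + B) = (-12 + B)*(17 + B))
u(-16)/(-3*O(6) - 15) = (-204 + (-16)² + 5*(-16))/(-3*1 - 15) = (-204 + 256 - 80)/(-3 - 15) = -28/(-18) = -1/18*(-28) = 14/9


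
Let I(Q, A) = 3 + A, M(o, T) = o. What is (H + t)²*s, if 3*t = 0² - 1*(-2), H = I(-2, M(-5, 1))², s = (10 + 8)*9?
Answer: 3528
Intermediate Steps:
s = 162 (s = 18*9 = 162)
H = 4 (H = (3 - 5)² = (-2)² = 4)
t = ⅔ (t = (0² - 1*(-2))/3 = (0 + 2)/3 = (⅓)*2 = ⅔ ≈ 0.66667)
(H + t)²*s = (4 + ⅔)²*162 = (14/3)²*162 = (196/9)*162 = 3528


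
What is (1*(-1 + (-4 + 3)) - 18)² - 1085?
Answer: -685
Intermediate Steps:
(1*(-1 + (-4 + 3)) - 18)² - 1085 = (1*(-1 - 1) - 18)² - 1085 = (1*(-2) - 18)² - 1085 = (-2 - 18)² - 1085 = (-20)² - 1085 = 400 - 1085 = -685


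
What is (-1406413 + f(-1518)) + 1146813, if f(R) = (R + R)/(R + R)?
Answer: -259599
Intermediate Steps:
f(R) = 1 (f(R) = (2*R)/((2*R)) = (2*R)*(1/(2*R)) = 1)
(-1406413 + f(-1518)) + 1146813 = (-1406413 + 1) + 1146813 = -1406412 + 1146813 = -259599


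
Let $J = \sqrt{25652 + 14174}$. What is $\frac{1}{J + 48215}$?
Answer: $\frac{48215}{2324646399} - \frac{\sqrt{39826}}{2324646399} \approx 2.0655 \cdot 10^{-5}$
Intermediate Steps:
$J = \sqrt{39826} \approx 199.56$
$\frac{1}{J + 48215} = \frac{1}{\sqrt{39826} + 48215} = \frac{1}{48215 + \sqrt{39826}}$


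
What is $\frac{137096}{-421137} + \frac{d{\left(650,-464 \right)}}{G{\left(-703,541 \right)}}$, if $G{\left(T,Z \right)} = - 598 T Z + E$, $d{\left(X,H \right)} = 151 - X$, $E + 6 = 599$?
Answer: $- \frac{10393489042025}{31926921970113} \approx -0.32554$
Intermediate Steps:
$E = 593$ ($E = -6 + 599 = 593$)
$G{\left(T,Z \right)} = 593 - 598 T Z$ ($G{\left(T,Z \right)} = - 598 T Z + 593 = 593 - 598 T Z$)
$\frac{137096}{-421137} + \frac{d{\left(650,-464 \right)}}{G{\left(-703,541 \right)}} = \frac{137096}{-421137} + \frac{151 - 650}{593 - \left(-420394\right) 541} = 137096 \left(- \frac{1}{421137}\right) + \frac{151 - 650}{593 + 227433154} = - \frac{137096}{421137} - \frac{499}{227433747} = - \frac{10393489042025}{31926921970113}$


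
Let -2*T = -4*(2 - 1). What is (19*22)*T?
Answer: 836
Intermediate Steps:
T = 2 (T = -(-2)*(2 - 1) = -(-2) = -1/2*(-4) = 2)
(19*22)*T = (19*22)*2 = 418*2 = 836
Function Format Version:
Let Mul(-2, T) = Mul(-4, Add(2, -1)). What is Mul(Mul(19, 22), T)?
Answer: 836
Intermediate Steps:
T = 2 (T = Mul(Rational(-1, 2), Mul(-4, Add(2, -1))) = Mul(Rational(-1, 2), Mul(-4, 1)) = Mul(Rational(-1, 2), -4) = 2)
Mul(Mul(19, 22), T) = Mul(Mul(19, 22), 2) = Mul(418, 2) = 836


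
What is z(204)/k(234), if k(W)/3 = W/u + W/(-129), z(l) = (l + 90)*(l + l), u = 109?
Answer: 7808542/65 ≈ 1.2013e+5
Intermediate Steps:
z(l) = 2*l*(90 + l) (z(l) = (90 + l)*(2*l) = 2*l*(90 + l))
k(W) = 20*W/4687 (k(W) = 3*(W/109 + W/(-129)) = 3*(W*(1/109) + W*(-1/129)) = 3*(W/109 - W/129) = 3*(20*W/14061) = 20*W/4687)
z(204)/k(234) = (2*204*(90 + 204))/(((20/4687)*234)) = (2*204*294)/(4680/4687) = 119952*(4687/4680) = 7808542/65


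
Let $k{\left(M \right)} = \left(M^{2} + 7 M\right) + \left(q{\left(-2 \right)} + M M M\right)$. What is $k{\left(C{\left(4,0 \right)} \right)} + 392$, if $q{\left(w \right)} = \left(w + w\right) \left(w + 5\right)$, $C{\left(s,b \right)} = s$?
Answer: $488$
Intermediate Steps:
$q{\left(w \right)} = 2 w \left(5 + w\right)$
$k{\left(M \right)} = -12 + M^{2} + M^{3} + 7 M$ ($k{\left(M \right)} = \left(M^{2} + 7 M\right) + \left(2 \left(-2\right) \left(5 - 2\right) + M M M\right) = \left(M^{2} + 7 M\right) + \left(2 \left(-2\right) 3 + M^{2} M\right) = \left(M^{2} + 7 M\right) + \left(-12 + M^{3}\right) = -12 + M^{2} + M^{3} + 7 M$)
$k{\left(C{\left(4,0 \right)} \right)} + 392 = \left(-12 + 4^{2} + 4^{3} + 7 \cdot 4\right) + 392 = \left(-12 + 16 + 64 + 28\right) + 392 = 96 + 392 = 488$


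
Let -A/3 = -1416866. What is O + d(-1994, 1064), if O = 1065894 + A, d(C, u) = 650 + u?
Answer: 5318206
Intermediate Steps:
A = 4250598 (A = -3*(-1416866) = 4250598)
O = 5316492 (O = 1065894 + 4250598 = 5316492)
O + d(-1994, 1064) = 5316492 + (650 + 1064) = 5316492 + 1714 = 5318206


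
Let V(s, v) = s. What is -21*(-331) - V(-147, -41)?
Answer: 7098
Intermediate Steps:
-21*(-331) - V(-147, -41) = -21*(-331) - 1*(-147) = 6951 + 147 = 7098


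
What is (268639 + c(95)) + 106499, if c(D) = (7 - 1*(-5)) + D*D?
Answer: 384175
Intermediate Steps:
c(D) = 12 + D² (c(D) = (7 + 5) + D² = 12 + D²)
(268639 + c(95)) + 106499 = (268639 + (12 + 95²)) + 106499 = (268639 + (12 + 9025)) + 106499 = (268639 + 9037) + 106499 = 277676 + 106499 = 384175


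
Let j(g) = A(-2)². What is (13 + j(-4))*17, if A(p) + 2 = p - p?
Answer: 289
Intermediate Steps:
A(p) = -2 (A(p) = -2 + (p - p) = -2 + 0 = -2)
j(g) = 4 (j(g) = (-2)² = 4)
(13 + j(-4))*17 = (13 + 4)*17 = 17*17 = 289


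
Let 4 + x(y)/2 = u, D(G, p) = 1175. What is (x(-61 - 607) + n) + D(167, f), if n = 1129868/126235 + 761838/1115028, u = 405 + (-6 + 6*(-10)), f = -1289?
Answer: 43508335416889/23459259930 ≈ 1854.6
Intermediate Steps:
u = 339 (u = 405 + (-6 - 60) = 405 - 66 = 339)
x(y) = 670 (x(y) = -8 + 2*339 = -8 + 678 = 670)
n = 226000846039/23459259930 (n = 1129868*(1/126235) + 761838*(1/1115028) = 1129868/126235 + 126973/185838 = 226000846039/23459259930 ≈ 9.6338)
(x(-61 - 607) + n) + D(167, f) = (670 + 226000846039/23459259930) + 1175 = 15943704999139/23459259930 + 1175 = 43508335416889/23459259930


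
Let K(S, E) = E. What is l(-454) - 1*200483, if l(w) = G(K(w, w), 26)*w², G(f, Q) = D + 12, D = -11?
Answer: 5633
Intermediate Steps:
G(f, Q) = 1 (G(f, Q) = -11 + 12 = 1)
l(w) = w² (l(w) = 1*w² = w²)
l(-454) - 1*200483 = (-454)² - 1*200483 = 206116 - 200483 = 5633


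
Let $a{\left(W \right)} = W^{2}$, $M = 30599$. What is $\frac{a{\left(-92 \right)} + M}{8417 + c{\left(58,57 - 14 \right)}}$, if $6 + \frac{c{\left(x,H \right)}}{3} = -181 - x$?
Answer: $\frac{39063}{7682} \approx 5.085$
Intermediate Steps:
$c{\left(x,H \right)} = -561 - 3 x$ ($c{\left(x,H \right)} = -18 + 3 \left(-181 - x\right) = -18 - \left(543 + 3 x\right) = -561 - 3 x$)
$\frac{a{\left(-92 \right)} + M}{8417 + c{\left(58,57 - 14 \right)}} = \frac{\left(-92\right)^{2} + 30599}{8417 - 735} = \frac{8464 + 30599}{8417 - 735} = \frac{39063}{8417 - 735} = \frac{39063}{7682}$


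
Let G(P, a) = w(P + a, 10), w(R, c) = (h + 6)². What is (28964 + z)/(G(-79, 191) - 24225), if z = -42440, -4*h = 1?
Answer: 215616/387071 ≈ 0.55704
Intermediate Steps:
h = -¼ (h = -¼*1 = -¼ ≈ -0.25000)
w(R, c) = 529/16 (w(R, c) = (-¼ + 6)² = (23/4)² = 529/16)
G(P, a) = 529/16
(28964 + z)/(G(-79, 191) - 24225) = (28964 - 42440)/(529/16 - 24225) = -13476/(-387071/16) = -13476*(-16/387071) = 215616/387071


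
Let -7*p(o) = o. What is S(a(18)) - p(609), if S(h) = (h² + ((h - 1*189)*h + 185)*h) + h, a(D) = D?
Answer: -51645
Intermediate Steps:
p(o) = -o/7
S(h) = h + h² + h*(185 + h*(-189 + h)) (S(h) = (h² + ((h - 189)*h + 185)*h) + h = (h² + ((-189 + h)*h + 185)*h) + h = (h² + (h*(-189 + h) + 185)*h) + h = (h² + (185 + h*(-189 + h))*h) + h = (h² + h*(185 + h*(-189 + h))) + h = h + h² + h*(185 + h*(-189 + h)))
S(a(18)) - p(609) = 18*(186 + 18² - 188*18) - (-1)*609/7 = 18*(186 + 324 - 3384) - 1*(-87) = 18*(-2874) + 87 = -51732 + 87 = -51645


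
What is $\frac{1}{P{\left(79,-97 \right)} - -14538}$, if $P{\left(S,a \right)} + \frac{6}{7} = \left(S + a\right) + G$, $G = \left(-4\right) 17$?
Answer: $\frac{7}{101158} \approx 6.9199 \cdot 10^{-5}$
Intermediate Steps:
$G = -68$
$P{\left(S,a \right)} = - \frac{482}{7} + S + a$ ($P{\left(S,a \right)} = - \frac{6}{7} - \left(68 - S - a\right) = - \frac{6}{7} + \left(-68 + S + a\right) = - \frac{482}{7} + S + a$)
$\frac{1}{P{\left(79,-97 \right)} - -14538} = \frac{1}{\left(- \frac{482}{7} + 79 - 97\right) - -14538} = \frac{1}{- \frac{608}{7} + 14538} = \frac{1}{\frac{101158}{7}} = \frac{7}{101158}$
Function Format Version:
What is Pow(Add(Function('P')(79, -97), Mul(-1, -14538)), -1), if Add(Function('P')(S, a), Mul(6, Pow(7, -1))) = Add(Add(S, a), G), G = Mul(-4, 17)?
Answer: Rational(7, 101158) ≈ 6.9199e-5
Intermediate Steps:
G = -68
Function('P')(S, a) = Add(Rational(-482, 7), S, a) (Function('P')(S, a) = Add(Rational(-6, 7), Add(Add(S, a), -68)) = Add(Rational(-6, 7), Add(-68, S, a)) = Add(Rational(-482, 7), S, a))
Pow(Add(Function('P')(79, -97), Mul(-1, -14538)), -1) = Pow(Add(Add(Rational(-482, 7), 79, -97), Mul(-1, -14538)), -1) = Pow(Add(Rational(-608, 7), 14538), -1) = Pow(Rational(101158, 7), -1) = Rational(7, 101158)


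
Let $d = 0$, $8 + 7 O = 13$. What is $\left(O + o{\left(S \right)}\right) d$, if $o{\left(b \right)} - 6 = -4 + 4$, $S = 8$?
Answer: $0$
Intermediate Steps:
$o{\left(b \right)} = 6$ ($o{\left(b \right)} = 6 + \left(-4 + 4\right) = 6 + 0 = 6$)
$O = \frac{5}{7}$ ($O = - \frac{8}{7} + \frac{1}{7} \cdot 13 = - \frac{8}{7} + \frac{13}{7} = \frac{5}{7} \approx 0.71429$)
$\left(O + o{\left(S \right)}\right) d = \left(\frac{5}{7} + 6\right) 0 = \frac{47}{7} \cdot 0 = 0$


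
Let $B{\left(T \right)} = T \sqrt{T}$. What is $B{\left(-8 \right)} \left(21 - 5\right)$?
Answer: $- 256 i \sqrt{2} \approx - 362.04 i$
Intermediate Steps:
$B{\left(T \right)} = T^{\frac{3}{2}}$
$B{\left(-8 \right)} \left(21 - 5\right) = \left(-8\right)^{\frac{3}{2}} \left(21 - 5\right) = - 16 i \sqrt{2} \left(21 - 5\right) = - 16 i \sqrt{2} \cdot 16 = - 256 i \sqrt{2}$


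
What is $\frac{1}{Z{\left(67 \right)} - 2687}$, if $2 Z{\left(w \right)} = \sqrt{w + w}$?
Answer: $- \frac{5374}{14439871} - \frac{\sqrt{134}}{14439871} \approx -0.00037297$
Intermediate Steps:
$Z{\left(w \right)} = \frac{\sqrt{2} \sqrt{w}}{2}$ ($Z{\left(w \right)} = \frac{\sqrt{w + w}}{2} = \frac{\sqrt{2 w}}{2} = \frac{\sqrt{2} \sqrt{w}}{2}$)
$\frac{1}{Z{\left(67 \right)} - 2687} = \frac{1}{\frac{\sqrt{2} \sqrt{67}}{2} - 2687} = \frac{1}{\frac{\sqrt{134}}{2} - 2687} = \frac{1}{-2687 + \frac{\sqrt{134}}{2}}$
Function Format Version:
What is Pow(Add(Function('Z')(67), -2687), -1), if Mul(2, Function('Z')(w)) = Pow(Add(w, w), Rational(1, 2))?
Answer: Add(Rational(-5374, 14439871), Mul(Rational(-1, 14439871), Pow(134, Rational(1, 2)))) ≈ -0.00037297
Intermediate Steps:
Function('Z')(w) = Mul(Rational(1, 2), Pow(2, Rational(1, 2)), Pow(w, Rational(1, 2))) (Function('Z')(w) = Mul(Rational(1, 2), Pow(Add(w, w), Rational(1, 2))) = Mul(Rational(1, 2), Pow(Mul(2, w), Rational(1, 2))) = Mul(Rational(1, 2), Mul(Pow(2, Rational(1, 2)), Pow(w, Rational(1, 2)))) = Mul(Rational(1, 2), Pow(2, Rational(1, 2)), Pow(w, Rational(1, 2))))
Pow(Add(Function('Z')(67), -2687), -1) = Pow(Add(Mul(Rational(1, 2), Pow(2, Rational(1, 2)), Pow(67, Rational(1, 2))), -2687), -1) = Pow(Add(Mul(Rational(1, 2), Pow(134, Rational(1, 2))), -2687), -1) = Pow(Add(-2687, Mul(Rational(1, 2), Pow(134, Rational(1, 2)))), -1)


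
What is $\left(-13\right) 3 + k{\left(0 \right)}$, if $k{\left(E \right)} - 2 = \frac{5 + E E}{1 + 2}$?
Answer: $- \frac{106}{3} \approx -35.333$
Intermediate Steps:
$k{\left(E \right)} = \frac{11}{3} + \frac{E^{2}}{3}$ ($k{\left(E \right)} = 2 + \frac{5 + E E}{1 + 2} = 2 + \frac{5 + E^{2}}{3} = 2 + \left(5 + E^{2}\right) \frac{1}{3} = 2 + \left(\frac{5}{3} + \frac{E^{2}}{3}\right) = \frac{11}{3} + \frac{E^{2}}{3}$)
$\left(-13\right) 3 + k{\left(0 \right)} = \left(-13\right) 3 + \left(\frac{11}{3} + \frac{0^{2}}{3}\right) = -39 + \left(\frac{11}{3} + \frac{1}{3} \cdot 0\right) = -39 + \left(\frac{11}{3} + 0\right) = -39 + \frac{11}{3} = - \frac{106}{3}$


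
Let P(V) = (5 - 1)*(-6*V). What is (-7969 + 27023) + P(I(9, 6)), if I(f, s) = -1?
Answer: 19078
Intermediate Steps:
P(V) = -24*V (P(V) = 4*(-6*V) = -24*V)
(-7969 + 27023) + P(I(9, 6)) = (-7969 + 27023) - 24*(-1) = 19054 + 24 = 19078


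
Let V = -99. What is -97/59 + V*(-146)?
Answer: 852689/59 ≈ 14452.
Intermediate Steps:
-97/59 + V*(-146) = -97/59 - 99*(-146) = -97*1/59 + 14454 = -97/59 + 14454 = 852689/59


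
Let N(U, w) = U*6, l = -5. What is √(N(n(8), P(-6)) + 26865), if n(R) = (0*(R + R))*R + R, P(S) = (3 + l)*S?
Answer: √26913 ≈ 164.05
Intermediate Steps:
P(S) = -2*S (P(S) = (3 - 5)*S = -2*S)
n(R) = R (n(R) = (0*(2*R))*R + R = 0*R + R = 0 + R = R)
N(U, w) = 6*U
√(N(n(8), P(-6)) + 26865) = √(6*8 + 26865) = √(48 + 26865) = √26913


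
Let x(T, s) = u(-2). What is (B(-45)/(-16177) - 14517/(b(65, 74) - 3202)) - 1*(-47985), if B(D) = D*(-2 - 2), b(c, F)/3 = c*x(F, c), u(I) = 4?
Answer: 268617143877/5597242 ≈ 47991.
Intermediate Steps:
x(T, s) = 4
b(c, F) = 12*c (b(c, F) = 3*(c*4) = 3*(4*c) = 12*c)
B(D) = -4*D (B(D) = D*(-4) = -4*D)
(B(-45)/(-16177) - 14517/(b(65, 74) - 3202)) - 1*(-47985) = (-4*(-45)/(-16177) - 14517/(12*65 - 3202)) - 1*(-47985) = (180*(-1/16177) - 14517/(780 - 3202)) + 47985 = (-180/16177 - 14517/(-2422)) + 47985 = (-180/16177 - 14517*(-1/2422)) + 47985 = (-180/16177 + 14517/2422) + 47985 = 33486507/5597242 + 47985 = 268617143877/5597242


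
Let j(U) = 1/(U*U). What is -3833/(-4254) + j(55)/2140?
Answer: 12406464877/13769134500 ≈ 0.90103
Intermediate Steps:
j(U) = U⁻² (j(U) = 1/(U²) = U⁻²)
-3833/(-4254) + j(55)/2140 = -3833/(-4254) + 1/(55²*2140) = -3833*(-1/4254) + (1/3025)*(1/2140) = 3833/4254 + 1/6473500 = 12406464877/13769134500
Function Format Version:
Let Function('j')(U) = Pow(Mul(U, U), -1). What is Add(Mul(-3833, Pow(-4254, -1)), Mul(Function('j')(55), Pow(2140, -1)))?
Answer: Rational(12406464877, 13769134500) ≈ 0.90103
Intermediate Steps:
Function('j')(U) = Pow(U, -2) (Function('j')(U) = Pow(Pow(U, 2), -1) = Pow(U, -2))
Add(Mul(-3833, Pow(-4254, -1)), Mul(Function('j')(55), Pow(2140, -1))) = Add(Mul(-3833, Pow(-4254, -1)), Mul(Pow(55, -2), Pow(2140, -1))) = Add(Mul(-3833, Rational(-1, 4254)), Mul(Rational(1, 3025), Rational(1, 2140))) = Add(Rational(3833, 4254), Rational(1, 6473500)) = Rational(12406464877, 13769134500)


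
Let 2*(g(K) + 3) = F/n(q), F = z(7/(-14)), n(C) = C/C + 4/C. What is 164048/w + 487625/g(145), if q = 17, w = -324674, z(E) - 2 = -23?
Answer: -158321045802/3733751 ≈ -42403.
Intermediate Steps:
z(E) = -21 (z(E) = 2 - 23 = -21)
n(C) = 1 + 4/C
F = -21
g(K) = -23/2 (g(K) = -3 + (-21*17/(4 + 17))/2 = -3 + (-21/((1/17)*21))/2 = -3 + (-21/21/17)/2 = -3 + (-21*17/21)/2 = -3 + (½)*(-17) = -3 - 17/2 = -23/2)
164048/w + 487625/g(145) = 164048/(-324674) + 487625/(-23/2) = 164048*(-1/324674) + 487625*(-2/23) = -82024/162337 - 975250/23 = -158321045802/3733751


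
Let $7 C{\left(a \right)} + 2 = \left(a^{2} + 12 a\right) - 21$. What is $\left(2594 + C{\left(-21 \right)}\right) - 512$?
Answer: $\frac{14740}{7} \approx 2105.7$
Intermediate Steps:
$C{\left(a \right)} = - \frac{23}{7} + \frac{a^{2}}{7} + \frac{12 a}{7}$ ($C{\left(a \right)} = - \frac{2}{7} + \frac{\left(a^{2} + 12 a\right) - 21}{7} = - \frac{2}{7} + \frac{-21 + a^{2} + 12 a}{7} = - \frac{2}{7} + \left(-3 + \frac{a^{2}}{7} + \frac{12 a}{7}\right) = - \frac{23}{7} + \frac{a^{2}}{7} + \frac{12 a}{7}$)
$\left(2594 + C{\left(-21 \right)}\right) - 512 = \left(2594 + \left(- \frac{23}{7} + \frac{\left(-21\right)^{2}}{7} + \frac{12}{7} \left(-21\right)\right)\right) - 512 = \left(2594 - - \frac{166}{7}\right) - 512 = \left(2594 + \frac{166}{7}\right) - 512 = \frac{18324}{7} - 512 = \frac{14740}{7}$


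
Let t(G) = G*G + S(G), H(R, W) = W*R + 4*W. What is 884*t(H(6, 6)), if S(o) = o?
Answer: 3235440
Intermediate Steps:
H(R, W) = 4*W + R*W (H(R, W) = R*W + 4*W = 4*W + R*W)
t(G) = G + G² (t(G) = G*G + G = G² + G = G + G²)
884*t(H(6, 6)) = 884*((6*(4 + 6))*(1 + 6*(4 + 6))) = 884*((6*10)*(1 + 6*10)) = 884*(60*(1 + 60)) = 884*(60*61) = 884*3660 = 3235440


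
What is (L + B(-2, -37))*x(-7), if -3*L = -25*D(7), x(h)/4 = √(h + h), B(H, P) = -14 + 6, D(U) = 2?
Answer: 104*I*√14/3 ≈ 129.71*I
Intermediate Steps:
B(H, P) = -8
x(h) = 4*√2*√h (x(h) = 4*√(h + h) = 4*√(2*h) = 4*(√2*√h) = 4*√2*√h)
L = 50/3 (L = -(-25)*2/3 = -⅓*(-50) = 50/3 ≈ 16.667)
(L + B(-2, -37))*x(-7) = (50/3 - 8)*(4*√2*√(-7)) = 26*(4*√2*(I*√7))/3 = 26*(4*I*√14)/3 = 104*I*√14/3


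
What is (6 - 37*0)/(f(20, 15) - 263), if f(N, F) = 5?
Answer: -1/43 ≈ -0.023256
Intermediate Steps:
(6 - 37*0)/(f(20, 15) - 263) = (6 - 37*0)/(5 - 263) = (6 + 0)/(-258) = 6*(-1/258) = -1/43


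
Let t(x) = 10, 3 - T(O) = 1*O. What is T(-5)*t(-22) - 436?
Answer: -356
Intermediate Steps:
T(O) = 3 - O
T(-5)*t(-22) - 436 = (3 - 1*(-5))*10 - 436 = (3 + 5)*10 - 436 = 8*10 - 436 = 80 - 436 = -356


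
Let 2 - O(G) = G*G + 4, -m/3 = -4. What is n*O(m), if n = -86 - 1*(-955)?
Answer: -126874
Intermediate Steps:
m = 12 (m = -3*(-4) = 12)
O(G) = -2 - G² (O(G) = 2 - (G*G + 4) = 2 - (G² + 4) = 2 - (4 + G²) = 2 + (-4 - G²) = -2 - G²)
n = 869 (n = -86 + 955 = 869)
n*O(m) = 869*(-2 - 1*12²) = 869*(-2 - 1*144) = 869*(-2 - 144) = 869*(-146) = -126874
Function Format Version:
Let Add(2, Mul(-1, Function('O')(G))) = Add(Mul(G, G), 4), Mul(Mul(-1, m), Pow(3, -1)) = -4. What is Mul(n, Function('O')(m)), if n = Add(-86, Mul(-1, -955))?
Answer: -126874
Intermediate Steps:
m = 12 (m = Mul(-3, -4) = 12)
Function('O')(G) = Add(-2, Mul(-1, Pow(G, 2))) (Function('O')(G) = Add(2, Mul(-1, Add(Mul(G, G), 4))) = Add(2, Mul(-1, Add(Pow(G, 2), 4))) = Add(2, Mul(-1, Add(4, Pow(G, 2)))) = Add(2, Add(-4, Mul(-1, Pow(G, 2)))) = Add(-2, Mul(-1, Pow(G, 2))))
n = 869 (n = Add(-86, 955) = 869)
Mul(n, Function('O')(m)) = Mul(869, Add(-2, Mul(-1, Pow(12, 2)))) = Mul(869, Add(-2, Mul(-1, 144))) = Mul(869, Add(-2, -144)) = Mul(869, -146) = -126874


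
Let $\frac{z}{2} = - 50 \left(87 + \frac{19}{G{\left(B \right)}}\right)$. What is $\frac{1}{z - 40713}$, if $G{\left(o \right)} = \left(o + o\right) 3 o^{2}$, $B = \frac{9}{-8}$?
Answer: $- \frac{2187}{107579831} \approx -2.0329 \cdot 10^{-5}$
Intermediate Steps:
$B = - \frac{9}{8}$ ($B = 9 \left(- \frac{1}{8}\right) = - \frac{9}{8} \approx -1.125$)
$G{\left(o \right)} = 6 o^{3}$ ($G{\left(o \right)} = 2 o 3 o^{2} = 6 o o^{2} = 6 o^{3}$)
$z = - \frac{18540500}{2187}$ ($z = 2 \left(- 50 \left(87 + \frac{19}{6 \left(- \frac{9}{8}\right)^{3}}\right)\right) = 2 \left(- 50 \left(87 + \frac{19}{6 \left(- \frac{729}{512}\right)}\right)\right) = 2 \left(- 50 \left(87 + \frac{19}{- \frac{2187}{256}}\right)\right) = 2 \left(- 50 \left(87 + 19 \left(- \frac{256}{2187}\right)\right)\right) = 2 \left(- 50 \left(87 - \frac{4864}{2187}\right)\right) = 2 \left(\left(-50\right) \frac{185405}{2187}\right) = 2 \left(- \frac{9270250}{2187}\right) = - \frac{18540500}{2187} \approx -8477.6$)
$\frac{1}{z - 40713} = \frac{1}{- \frac{18540500}{2187} - 40713} = \frac{1}{- \frac{107579831}{2187}} = - \frac{2187}{107579831}$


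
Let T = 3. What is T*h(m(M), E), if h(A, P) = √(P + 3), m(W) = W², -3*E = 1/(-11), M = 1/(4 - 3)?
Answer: 10*√33/11 ≈ 5.2223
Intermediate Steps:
M = 1 (M = 1/1 = 1)
E = 1/33 (E = -⅓/(-11) = -⅓*(-1/11) = 1/33 ≈ 0.030303)
h(A, P) = √(3 + P)
T*h(m(M), E) = 3*√(3 + 1/33) = 3*√(100/33) = 3*(10*√33/33) = 10*√33/11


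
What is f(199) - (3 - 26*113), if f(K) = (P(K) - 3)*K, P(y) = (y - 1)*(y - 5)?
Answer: 7646326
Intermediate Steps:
P(y) = (-1 + y)*(-5 + y)
f(K) = K*(2 + K**2 - 6*K) (f(K) = ((5 + K**2 - 6*K) - 3)*K = (2 + K**2 - 6*K)*K = K*(2 + K**2 - 6*K))
f(199) - (3 - 26*113) = 199*(2 + 199**2 - 6*199) - (3 - 26*113) = 199*(2 + 39601 - 1194) - (3 - 2938) = 199*38409 - 1*(-2935) = 7643391 + 2935 = 7646326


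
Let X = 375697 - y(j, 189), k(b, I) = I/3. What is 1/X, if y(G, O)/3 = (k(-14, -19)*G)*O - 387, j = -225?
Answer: -1/431117 ≈ -2.3196e-6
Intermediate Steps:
k(b, I) = I/3 (k(b, I) = I*(⅓) = I/3)
y(G, O) = -1161 - 19*G*O (y(G, O) = 3*((((⅓)*(-19))*G)*O - 387) = 3*((-19*G/3)*O - 387) = 3*(-19*G*O/3 - 387) = 3*(-387 - 19*G*O/3) = -1161 - 19*G*O)
X = -431117 (X = 375697 - (-1161 - 19*(-225)*189) = 375697 - (-1161 + 807975) = 375697 - 1*806814 = 375697 - 806814 = -431117)
1/X = 1/(-431117) = -1/431117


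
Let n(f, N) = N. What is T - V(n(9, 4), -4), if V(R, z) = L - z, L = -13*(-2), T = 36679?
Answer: 36649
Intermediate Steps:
L = 26
V(R, z) = 26 - z
T - V(n(9, 4), -4) = 36679 - (26 - 1*(-4)) = 36679 - (26 + 4) = 36679 - 1*30 = 36679 - 30 = 36649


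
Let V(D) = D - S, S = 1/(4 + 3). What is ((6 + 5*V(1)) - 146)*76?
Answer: -72200/7 ≈ -10314.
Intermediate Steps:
S = ⅐ (S = 1/7 = ⅐ ≈ 0.14286)
V(D) = -⅐ + D (V(D) = D - 1*⅐ = D - ⅐ = -⅐ + D)
((6 + 5*V(1)) - 146)*76 = ((6 + 5*(-⅐ + 1)) - 146)*76 = ((6 + 5*(6/7)) - 146)*76 = ((6 + 30/7) - 146)*76 = (72/7 - 146)*76 = -950/7*76 = -72200/7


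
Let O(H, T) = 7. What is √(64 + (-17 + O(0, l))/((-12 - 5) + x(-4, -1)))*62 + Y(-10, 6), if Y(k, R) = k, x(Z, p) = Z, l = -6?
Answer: -10 + 62*√28434/21 ≈ 487.84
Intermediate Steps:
√(64 + (-17 + O(0, l))/((-12 - 5) + x(-4, -1)))*62 + Y(-10, 6) = √(64 + (-17 + 7)/((-12 - 5) - 4))*62 - 10 = √(64 - 10/(-17 - 4))*62 - 10 = √(64 - 10/(-21))*62 - 10 = √(64 - 10*(-1/21))*62 - 10 = √(64 + 10/21)*62 - 10 = √(1354/21)*62 - 10 = (√28434/21)*62 - 10 = 62*√28434/21 - 10 = -10 + 62*√28434/21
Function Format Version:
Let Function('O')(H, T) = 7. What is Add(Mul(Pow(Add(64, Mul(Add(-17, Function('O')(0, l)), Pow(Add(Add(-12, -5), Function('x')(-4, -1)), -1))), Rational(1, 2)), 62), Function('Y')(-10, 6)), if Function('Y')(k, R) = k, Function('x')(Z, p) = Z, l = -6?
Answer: Add(-10, Mul(Rational(62, 21), Pow(28434, Rational(1, 2)))) ≈ 487.84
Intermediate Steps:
Add(Mul(Pow(Add(64, Mul(Add(-17, Function('O')(0, l)), Pow(Add(Add(-12, -5), Function('x')(-4, -1)), -1))), Rational(1, 2)), 62), Function('Y')(-10, 6)) = Add(Mul(Pow(Add(64, Mul(Add(-17, 7), Pow(Add(Add(-12, -5), -4), -1))), Rational(1, 2)), 62), -10) = Add(Mul(Pow(Add(64, Mul(-10, Pow(Add(-17, -4), -1))), Rational(1, 2)), 62), -10) = Add(Mul(Pow(Add(64, Mul(-10, Pow(-21, -1))), Rational(1, 2)), 62), -10) = Add(Mul(Pow(Add(64, Mul(-10, Rational(-1, 21))), Rational(1, 2)), 62), -10) = Add(Mul(Pow(Add(64, Rational(10, 21)), Rational(1, 2)), 62), -10) = Add(Mul(Pow(Rational(1354, 21), Rational(1, 2)), 62), -10) = Add(Mul(Mul(Rational(1, 21), Pow(28434, Rational(1, 2))), 62), -10) = Add(Mul(Rational(62, 21), Pow(28434, Rational(1, 2))), -10) = Add(-10, Mul(Rational(62, 21), Pow(28434, Rational(1, 2))))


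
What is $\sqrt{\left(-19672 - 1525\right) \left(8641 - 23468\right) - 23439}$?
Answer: $4 \sqrt{19641530} \approx 17728.0$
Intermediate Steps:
$\sqrt{\left(-19672 - 1525\right) \left(8641 - 23468\right) - 23439} = \sqrt{\left(-21197\right) \left(-14827\right) - 23439} = \sqrt{314287919 - 23439} = \sqrt{314264480} = 4 \sqrt{19641530}$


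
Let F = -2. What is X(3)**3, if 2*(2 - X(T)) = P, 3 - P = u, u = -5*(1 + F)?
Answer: 27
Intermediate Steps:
u = 5 (u = -5*(1 - 2) = -5*(-1) = 5)
P = -2 (P = 3 - 1*5 = 3 - 5 = -2)
X(T) = 3 (X(T) = 2 - 1/2*(-2) = 2 + 1 = 3)
X(3)**3 = 3**3 = 27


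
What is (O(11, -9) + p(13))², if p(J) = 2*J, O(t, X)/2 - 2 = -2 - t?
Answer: 16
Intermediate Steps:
O(t, X) = -2*t (O(t, X) = 4 + 2*(-2 - t) = 4 + (-4 - 2*t) = -2*t)
(O(11, -9) + p(13))² = (-2*11 + 2*13)² = (-22 + 26)² = 4² = 16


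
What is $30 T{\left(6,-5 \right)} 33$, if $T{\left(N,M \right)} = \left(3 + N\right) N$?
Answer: $53460$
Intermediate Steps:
$T{\left(N,M \right)} = N \left(3 + N\right)$
$30 T{\left(6,-5 \right)} 33 = 30 \cdot 6 \left(3 + 6\right) 33 = 30 \cdot 6 \cdot 9 \cdot 33 = 30 \cdot 54 \cdot 33 = 1620 \cdot 33 = 53460$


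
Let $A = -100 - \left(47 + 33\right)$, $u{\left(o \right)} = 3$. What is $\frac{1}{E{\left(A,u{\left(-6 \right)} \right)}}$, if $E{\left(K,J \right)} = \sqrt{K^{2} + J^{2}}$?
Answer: $\frac{\sqrt{3601}}{10803} \approx 0.0055548$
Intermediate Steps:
$A = -180$ ($A = -100 - 80 = -180$)
$E{\left(K,J \right)} = \sqrt{J^{2} + K^{2}}$
$\frac{1}{E{\left(A,u{\left(-6 \right)} \right)}} = \frac{1}{\sqrt{3^{2} + \left(-180\right)^{2}}} = \frac{1}{\sqrt{9 + 32400}} = \frac{1}{\sqrt{32409}} = \frac{1}{3 \sqrt{3601}} = \frac{\sqrt{3601}}{10803}$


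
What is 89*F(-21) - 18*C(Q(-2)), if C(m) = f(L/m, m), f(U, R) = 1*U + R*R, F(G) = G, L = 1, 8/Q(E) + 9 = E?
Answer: -897225/484 ≈ -1853.8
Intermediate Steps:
Q(E) = 8/(-9 + E)
f(U, R) = U + R**2
C(m) = 1/m + m**2
89*F(-21) - 18*C(Q(-2)) = 89*(-21) - 18*(1 + (8/(-9 - 2))**3)/(8/(-9 - 2)) = -1869 - 18*(1 + (8/(-11))**3)/(8/(-11)) = -1869 - 18*(1 + (8*(-1/11))**3)/(8*(-1/11)) = -1869 - 18*(1 + (-8/11)**3)/(-8/11) = -1869 - (-99)*(1 - 512/1331)/4 = -1869 - (-99)*819/(4*1331) = -1869 - 18*(-819/968) = -1869 + 7371/484 = -897225/484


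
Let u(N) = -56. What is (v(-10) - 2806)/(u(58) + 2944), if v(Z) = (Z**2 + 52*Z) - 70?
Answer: -412/361 ≈ -1.1413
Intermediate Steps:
v(Z) = -70 + Z**2 + 52*Z
(v(-10) - 2806)/(u(58) + 2944) = ((-70 + (-10)**2 + 52*(-10)) - 2806)/(-56 + 2944) = ((-70 + 100 - 520) - 2806)/2888 = (-490 - 2806)*(1/2888) = -3296*1/2888 = -412/361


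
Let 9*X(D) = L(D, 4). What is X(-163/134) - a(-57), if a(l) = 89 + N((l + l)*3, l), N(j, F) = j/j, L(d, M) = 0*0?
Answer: -90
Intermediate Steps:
L(d, M) = 0
X(D) = 0 (X(D) = (1/9)*0 = 0)
N(j, F) = 1
a(l) = 90 (a(l) = 89 + 1 = 90)
X(-163/134) - a(-57) = 0 - 1*90 = 0 - 90 = -90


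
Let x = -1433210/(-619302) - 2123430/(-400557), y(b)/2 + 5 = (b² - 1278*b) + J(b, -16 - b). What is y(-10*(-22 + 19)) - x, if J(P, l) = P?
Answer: -3094108215014575/41344291869 ≈ -74838.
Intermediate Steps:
y(b) = -10 - 2554*b + 2*b² (y(b) = -10 + 2*((b² - 1278*b) + b) = -10 + 2*(b² - 1277*b) = -10 + (-2554*b + 2*b²) = -10 - 2554*b + 2*b²)
x = 314854457305/41344291869 (x = -1433210*(-1/619302) - 2123430*(-1/400557) = 716605/309651 + 707810/133519 = 314854457305/41344291869 ≈ 7.6154)
y(-10*(-22 + 19)) - x = (-10 - (-25540)*(-22 + 19) + 2*(-10*(-22 + 19))²) - 1*314854457305/41344291869 = (-10 - (-25540)*(-3) + 2*(-10*(-3))²) - 314854457305/41344291869 = (-10 - 2554*30 + 2*30²) - 314854457305/41344291869 = (-10 - 76620 + 2*900) - 314854457305/41344291869 = (-10 - 76620 + 1800) - 314854457305/41344291869 = -74830 - 314854457305/41344291869 = -3094108215014575/41344291869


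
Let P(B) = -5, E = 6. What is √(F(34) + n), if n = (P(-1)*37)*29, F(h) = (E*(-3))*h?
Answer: I*√5977 ≈ 77.311*I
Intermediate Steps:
F(h) = -18*h (F(h) = (6*(-3))*h = -18*h)
n = -5365 (n = -5*37*29 = -185*29 = -5365)
√(F(34) + n) = √(-18*34 - 5365) = √(-612 - 5365) = √(-5977) = I*√5977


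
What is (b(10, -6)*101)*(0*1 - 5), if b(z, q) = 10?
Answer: -5050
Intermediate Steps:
(b(10, -6)*101)*(0*1 - 5) = (10*101)*(0*1 - 5) = 1010*(0 - 5) = 1010*(-5) = -5050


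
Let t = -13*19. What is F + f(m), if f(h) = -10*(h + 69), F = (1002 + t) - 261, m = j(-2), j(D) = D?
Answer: -176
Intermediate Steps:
m = -2
t = -247
F = 494 (F = (1002 - 247) - 261 = 755 - 261 = 494)
f(h) = -690 - 10*h (f(h) = -10*(69 + h) = -690 - 10*h)
F + f(m) = 494 + (-690 - 10*(-2)) = 494 + (-690 + 20) = 494 - 670 = -176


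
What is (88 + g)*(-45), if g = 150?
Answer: -10710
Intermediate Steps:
(88 + g)*(-45) = (88 + 150)*(-45) = 238*(-45) = -10710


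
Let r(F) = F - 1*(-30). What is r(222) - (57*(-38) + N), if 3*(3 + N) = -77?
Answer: 7340/3 ≈ 2446.7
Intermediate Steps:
N = -86/3 (N = -3 + (1/3)*(-77) = -3 - 77/3 = -86/3 ≈ -28.667)
r(F) = 30 + F (r(F) = F + 30 = 30 + F)
r(222) - (57*(-38) + N) = (30 + 222) - (57*(-38) - 86/3) = 252 - (-2166 - 86/3) = 252 - 1*(-6584/3) = 252 + 6584/3 = 7340/3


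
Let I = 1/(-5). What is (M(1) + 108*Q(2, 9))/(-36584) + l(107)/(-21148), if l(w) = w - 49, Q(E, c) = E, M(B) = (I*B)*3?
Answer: -490967/56888120 ≈ -0.0086304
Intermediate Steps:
I = -⅕ ≈ -0.20000
M(B) = -3*B/5 (M(B) = -B/5*3 = -3*B/5)
l(w) = -49 + w
(M(1) + 108*Q(2, 9))/(-36584) + l(107)/(-21148) = (-⅗*1 + 108*2)/(-36584) + (-49 + 107)/(-21148) = (-⅗ + 216)*(-1/36584) + 58*(-1/21148) = (1077/5)*(-1/36584) - 29/10574 = -1077/182920 - 29/10574 = -490967/56888120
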